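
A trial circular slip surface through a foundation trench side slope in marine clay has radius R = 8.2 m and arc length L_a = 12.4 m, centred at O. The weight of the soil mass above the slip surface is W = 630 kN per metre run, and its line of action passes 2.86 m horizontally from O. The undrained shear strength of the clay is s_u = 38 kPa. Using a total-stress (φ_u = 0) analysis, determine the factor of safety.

FS = 2.14

Taking moments about the centre O, the resisting moment is provided by the undrained shear strength acting along the arc:
M_R = s_u·L_a·R = 38·12.40·8.2 = 3863.8 kN·m/m
M_D = W·d = 630·2.86 = 1801.8 kN·m/m
FS = M_R / M_D = 3863.8 / 1801.8 = 2.144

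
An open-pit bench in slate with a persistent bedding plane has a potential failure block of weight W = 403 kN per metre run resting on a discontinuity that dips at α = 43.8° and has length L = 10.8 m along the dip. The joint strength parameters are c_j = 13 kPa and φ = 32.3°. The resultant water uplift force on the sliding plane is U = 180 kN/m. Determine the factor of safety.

Resolving the block weight along and normal to the plane and applying the Mohr–Coulomb strength on the joint:
N' = W cosα − U = 403·cos43.8° − 180 = 110.9 kN/m
Driving force T = W sinα = 403·sin43.8° = 278.9 kN/m
Resisting force R = c_j·L + N'·tanφ = 13·10.8 + 110.9·tan32.3° = 140.4 + 70.1 = 210.5 kN/m
FS = R / T = 210.5 / 278.9 = 0.755

FS = 0.75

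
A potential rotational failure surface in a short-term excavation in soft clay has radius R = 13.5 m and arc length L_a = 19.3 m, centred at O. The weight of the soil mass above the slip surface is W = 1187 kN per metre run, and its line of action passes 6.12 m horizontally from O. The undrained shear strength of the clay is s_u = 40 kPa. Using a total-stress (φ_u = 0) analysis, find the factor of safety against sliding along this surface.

Taking moments about the centre O, the resisting moment is provided by the undrained shear strength acting along the arc:
M_R = s_u·L_a·R = 40·19.30·13.5 = 10422.0 kN·m/m
M_D = W·d = 1187·6.12 = 7264.4 kN·m/m
FS = M_R / M_D = 10422.0 / 7264.4 = 1.435

FS = 1.43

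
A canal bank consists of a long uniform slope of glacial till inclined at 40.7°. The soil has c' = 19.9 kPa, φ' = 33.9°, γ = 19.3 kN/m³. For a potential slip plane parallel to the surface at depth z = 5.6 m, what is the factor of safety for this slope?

For an infinite slope with a slip plane parallel to the surface (no pore pressure): FS = [c' + γz cos²β tanφ'] / [γz sinβ cosβ].
γz = 19.3·5.6 = 108.08 kN/m²
Numerator = 19.9 + 108.08·cos²40.7°·tan33.9° = 19.9 + 108.08·0.5748·0.6720 = 61.644 kPa
Denominator = 108.08·sin40.7°·cos40.7° = 108.08·0.6521·0.7581 = 53.432 kPa
FS = 61.644 / 53.432 = 1.154

FS = 1.15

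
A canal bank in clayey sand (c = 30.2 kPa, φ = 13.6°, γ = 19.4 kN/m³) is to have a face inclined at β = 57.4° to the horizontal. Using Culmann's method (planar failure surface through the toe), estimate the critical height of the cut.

Culmann's analysis gives the critical failure plane at α_cr = (β + φ)/2 = (57.4 + 13.6)/2 = 35.5°, and the critical height
H_c = (4c/γ) · sinβ cosφ / [1 − cos(β − φ)]
    = (4·30.2/19.4) · sin57.4°·cos13.6° / [1 − cos(43.8°)]
    = 6.227 · 0.8425·0.9720 / [1 − 0.7218]
    = 6.227 · 0.8188 / 0.2782
    = 18.32 m

H_c = 18.32 m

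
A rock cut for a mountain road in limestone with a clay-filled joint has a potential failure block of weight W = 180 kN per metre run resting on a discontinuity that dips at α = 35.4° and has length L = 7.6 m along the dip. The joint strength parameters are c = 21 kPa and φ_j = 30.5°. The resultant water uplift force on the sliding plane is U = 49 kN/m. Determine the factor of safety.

FS = 2.08

Resolving the block weight along and normal to the plane and applying the Mohr–Coulomb strength on the joint:
N' = W cosα − U = 180·cos35.4° − 49 = 97.7 kN/m
Driving force T = W sinα = 180·sin35.4° = 104.3 kN/m
Resisting force R = c·L + N'·tanφ_j = 21·7.6 + 97.7·tan30.5° = 159.6 + 57.6 = 217.2 kN/m
FS = R / T = 217.2 / 104.3 = 2.083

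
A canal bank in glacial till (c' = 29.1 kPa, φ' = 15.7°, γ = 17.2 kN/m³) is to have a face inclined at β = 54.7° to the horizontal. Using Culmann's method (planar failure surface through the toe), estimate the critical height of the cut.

Culmann's analysis gives the critical failure plane at α_cr = (β + φ')/2 = (54.7 + 15.7)/2 = 35.2°, and the critical height
H_c = (4c'/γ) · sinβ cosφ' / [1 − cos(β − φ')]
    = (4·29.1/17.2) · sin54.7°·cos15.7° / [1 − cos(39.0°)]
    = 6.767 · 0.8161·0.9627 / [1 − 0.7771]
    = 6.767 · 0.7857 / 0.2229
    = 23.86 m

H_c = 23.86 m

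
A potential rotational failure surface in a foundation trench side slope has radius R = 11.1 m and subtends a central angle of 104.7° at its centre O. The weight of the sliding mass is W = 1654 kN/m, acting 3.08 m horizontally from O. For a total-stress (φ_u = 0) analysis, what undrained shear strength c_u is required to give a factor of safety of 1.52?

FS = c_u·L_a·R / (W·d), so c_u = FS·W·d / (L_a·R).
Arc length L_a = R·θ = 11.1·(104.7°·π/180) = 11.1·1.8274 = 20.28 m
c_u = 1.52·1654·3.08 / (20.28·11.1) = 7743.4 / 225.15 = 34.39 kPa

c_u = 34.4 kPa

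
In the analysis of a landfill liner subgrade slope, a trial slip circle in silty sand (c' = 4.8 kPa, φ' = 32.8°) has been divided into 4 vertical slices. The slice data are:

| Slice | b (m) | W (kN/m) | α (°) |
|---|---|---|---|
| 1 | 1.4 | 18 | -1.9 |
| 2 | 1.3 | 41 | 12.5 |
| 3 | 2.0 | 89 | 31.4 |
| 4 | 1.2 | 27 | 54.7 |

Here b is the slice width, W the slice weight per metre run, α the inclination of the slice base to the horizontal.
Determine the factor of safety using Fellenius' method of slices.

FS = 1.70

Ordinary method of slices: FS = Σ[c'·Δl_i + (W_i cosα_i)·tanφ'] / Σ W_i sinα_i, with Δl_i = b_i / cosα_i.
Slice 1: Δl = 1.4/cos(-1.9°) = 1.401 m; N'_1 = 18·cos(-1.9°) = 18.0; c'Δl = 6.72; W sinα = -0.6
Slice 2: Δl = 1.3/cos12.5° = 1.332 m; N'_2 = 41·cos12.5° = 40.0; c'Δl = 6.39; W sinα = 8.9
Slice 3: Δl = 2.0/cos31.4° = 2.343 m; N'_3 = 89·cos31.4° = 76.0; c'Δl = 11.25; W sinα = 46.4
Slice 4: Δl = 1.2/cos54.7° = 2.077 m; N'_4 = 27·cos54.7° = 15.6; c'Δl = 9.97; W sinα = 22.0
Σc'Δl = 34.3 kN/m; ΣN' = 149.6 kN/m; ΣW sinα = 76.7 kN/m
Resisting = 34.3 + 149.6·tan32.8° = 34.3 + 96.4 = 130.7 kN/m
FS = 130.7 / 76.7 = 1.705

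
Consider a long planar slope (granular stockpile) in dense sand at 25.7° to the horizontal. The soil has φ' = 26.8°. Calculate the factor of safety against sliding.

FS = 1.05

For a dry cohesionless infinite slope the factor of safety is FS = tanφ' / tanβ.
FS = tan26.8° / tan25.7° = 0.5051 / 0.4813 = 1.050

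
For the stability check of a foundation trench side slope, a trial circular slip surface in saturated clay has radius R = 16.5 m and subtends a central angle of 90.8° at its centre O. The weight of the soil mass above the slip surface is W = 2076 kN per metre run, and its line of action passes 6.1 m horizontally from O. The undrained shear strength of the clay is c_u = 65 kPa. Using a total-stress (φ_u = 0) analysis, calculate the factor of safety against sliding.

Taking moments about the centre O, the resisting moment is provided by the undrained shear strength acting along the arc:
Arc length L_a = R·θ = 16.5·(90.8°·π/180) = 16.5·1.5848 = 26.15 m
M_R = c_u·L_a·R = 65·26.15·16.5 = 28044.3 kN·m/m
M_D = W·d = 2076·6.1 = 12663.6 kN·m/m
FS = M_R / M_D = 28044.3 / 12663.6 = 2.215

FS = 2.21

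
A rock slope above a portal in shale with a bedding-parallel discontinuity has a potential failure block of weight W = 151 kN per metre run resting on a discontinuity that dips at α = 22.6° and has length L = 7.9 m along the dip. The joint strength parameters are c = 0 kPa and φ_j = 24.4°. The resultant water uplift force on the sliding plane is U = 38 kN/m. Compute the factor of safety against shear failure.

FS = 0.79

Resolving the block weight along and normal to the plane and applying the Mohr–Coulomb strength on the joint:
N' = W cosα − U = 151·cos22.6° − 38 = 101.4 kN/m
Driving force T = W sinα = 151·sin22.6° = 58.0 kN/m
Resisting force R = c·L + N'·tanφ_j = 0·7.9 + 101.4·tan24.4° = 0.0 + 46.0 = 46.0 kN/m
FS = R / T = 46.0 / 58.0 = 0.793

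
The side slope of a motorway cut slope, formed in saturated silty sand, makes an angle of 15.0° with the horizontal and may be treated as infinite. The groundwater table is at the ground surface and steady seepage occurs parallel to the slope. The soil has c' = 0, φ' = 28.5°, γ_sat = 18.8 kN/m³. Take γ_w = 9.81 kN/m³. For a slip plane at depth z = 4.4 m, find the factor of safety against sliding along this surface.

FS = 0.97

With seepage parallel to the slope and the water table at the surface, the effective normal stress on the slip plane uses the buoyant unit weight γ' = γ_sat − γ_w while the driving shear stress uses γ_sat:
FS = [c' + γ' z cos²β tanφ'] / [γ_sat z sinβ cosβ]
(For c' = 0 this reduces to FS = (γ'/γ_sat)·tanφ'/tanβ.)
γ' = 18.8 − 9.81 = 8.99 kN/m³
Numerator = 0.0 + 8.99·4.4·cos²15.0°·tan28.5° = 0.0 + 8.99·4.4·0.9330·0.5430 = 20.038 kPa
Denominator = 18.8·4.4·sin15.0°·cos15.0° = 18.8·4.4·0.2588·0.9659 = 20.680 kPa
FS = 20.038 / 20.680 = 0.969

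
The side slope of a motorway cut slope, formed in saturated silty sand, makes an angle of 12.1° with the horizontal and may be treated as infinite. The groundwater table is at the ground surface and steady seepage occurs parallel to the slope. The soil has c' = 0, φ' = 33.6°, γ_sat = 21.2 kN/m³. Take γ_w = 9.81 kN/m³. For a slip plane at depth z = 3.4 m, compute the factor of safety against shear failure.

With seepage parallel to the slope and the water table at the surface, the effective normal stress on the slip plane uses the buoyant unit weight γ' = γ_sat − γ_w while the driving shear stress uses γ_sat:
FS = [c' + γ' z cos²β tanφ'] / [γ_sat z sinβ cosβ]
(For c' = 0 this reduces to FS = (γ'/γ_sat)·tanφ'/tanβ.)
γ' = 21.2 − 9.81 = 11.39 kN/m³
Numerator = 0.0 + 11.39·3.4·cos²12.1°·tan33.6° = 0.0 + 11.39·3.4·0.9561·0.6644 = 24.599 kPa
Denominator = 21.2·3.4·sin12.1°·cos12.1° = 21.2·3.4·0.2096·0.9778 = 14.774 kPa
FS = 24.599 / 14.774 = 1.665

FS = 1.67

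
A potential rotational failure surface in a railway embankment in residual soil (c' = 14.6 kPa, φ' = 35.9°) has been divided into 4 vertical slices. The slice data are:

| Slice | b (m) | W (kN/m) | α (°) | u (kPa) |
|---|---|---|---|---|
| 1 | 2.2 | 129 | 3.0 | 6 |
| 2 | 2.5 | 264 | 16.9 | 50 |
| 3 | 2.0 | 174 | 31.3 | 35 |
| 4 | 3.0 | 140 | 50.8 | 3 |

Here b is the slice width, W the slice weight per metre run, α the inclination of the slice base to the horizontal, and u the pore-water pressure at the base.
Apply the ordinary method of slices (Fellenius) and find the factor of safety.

Ordinary method of slices: FS = Σ[c'·Δl_i + (W_i cosα_i − u_i·Δl_i)·tanφ'] / Σ W_i sinα_i, with Δl_i = b_i / cosα_i.
Slice 1: Δl = 2.2/cos3.0° = 2.203 m; N'_1 = 129·cos3.0° − 6·2.203 = 115.6; c'Δl = 32.16; W sinα = 6.8
Slice 2: Δl = 2.5/cos16.9° = 2.613 m; N'_2 = 264·cos16.9° − 50·2.613 = 122.0; c'Δl = 38.15; W sinα = 76.7
Slice 3: Δl = 2.0/cos31.3° = 2.341 m; N'_3 = 174·cos31.3° − 35·2.341 = 66.8; c'Δl = 34.17; W sinα = 90.4
Slice 4: Δl = 3.0/cos50.8° = 4.747 m; N'_4 = 140·cos50.8° − 3·4.747 = 74.2; c'Δl = 69.30; W sinα = 108.5
Σc'Δl = 173.8 kN/m; ΣN' = 378.6 kN/m; ΣW sinα = 282.4 kN/m
Resisting = 173.8 + 378.6·tan35.9° = 173.8 + 274.0 = 447.8 kN/m
FS = 447.8 / 282.4 = 1.586

FS = 1.59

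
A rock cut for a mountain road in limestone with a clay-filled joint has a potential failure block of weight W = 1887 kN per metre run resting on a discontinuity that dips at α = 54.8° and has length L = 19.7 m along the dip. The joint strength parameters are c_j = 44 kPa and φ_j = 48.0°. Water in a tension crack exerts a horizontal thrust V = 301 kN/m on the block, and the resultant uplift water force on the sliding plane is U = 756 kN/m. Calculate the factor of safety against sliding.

FS = 0.56

Resolving the block weight along and normal to the plane and applying the Mohr–Coulomb strength on the joint:
N' = W cosα − U − V sinα = 1887·cos54.8° − 756 − 301·sin54.8° = 85.8 kN/m
Driving force T = W sinα + V cosα = 1887·sin54.8° + 301·cos54.8° = 1715.5 kN/m
Resisting force R = c_j·L + N'·tanφ_j = 44·19.7 + 85.8·tan48.0° = 866.8 + 95.3 = 962.1 kN/m
FS = R / T = 962.1 / 1715.5 = 0.561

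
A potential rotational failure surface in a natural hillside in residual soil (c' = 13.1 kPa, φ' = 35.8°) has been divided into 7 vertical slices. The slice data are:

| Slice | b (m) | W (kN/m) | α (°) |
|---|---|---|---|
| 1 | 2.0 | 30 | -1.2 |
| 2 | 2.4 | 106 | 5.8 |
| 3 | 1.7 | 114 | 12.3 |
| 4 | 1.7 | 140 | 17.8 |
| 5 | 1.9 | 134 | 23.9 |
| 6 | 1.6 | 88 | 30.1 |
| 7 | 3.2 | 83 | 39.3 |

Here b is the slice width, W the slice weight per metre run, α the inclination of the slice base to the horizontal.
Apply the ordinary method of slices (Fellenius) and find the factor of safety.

FS = 2.95

Ordinary method of slices: FS = Σ[c'·Δl_i + (W_i cosα_i)·tanφ'] / Σ W_i sinα_i, with Δl_i = b_i / cosα_i.
Slice 1: Δl = 2.0/cos(-1.2°) = 2.000 m; N'_1 = 30·cos(-1.2°) = 30.0; c'Δl = 26.21; W sinα = -0.6
Slice 2: Δl = 2.4/cos5.8° = 2.412 m; N'_2 = 106·cos5.8° = 105.5; c'Δl = 31.60; W sinα = 10.7
Slice 3: Δl = 1.7/cos12.3° = 1.740 m; N'_3 = 114·cos12.3° = 111.4; c'Δl = 22.79; W sinα = 24.3
Slice 4: Δl = 1.7/cos17.8° = 1.785 m; N'_4 = 140·cos17.8° = 133.3; c'Δl = 23.39; W sinα = 42.8
Slice 5: Δl = 1.9/cos23.9° = 2.078 m; N'_5 = 134·cos23.9° = 122.5; c'Δl = 27.22; W sinα = 54.3
Slice 6: Δl = 1.6/cos30.1° = 1.849 m; N'_6 = 88·cos30.1° = 76.1; c'Δl = 24.23; W sinα = 44.1
Slice 7: Δl = 3.2/cos39.3° = 4.135 m; N'_7 = 83·cos39.3° = 64.2; c'Δl = 54.17; W sinα = 52.6
Σc'Δl = 209.6 kN/m; ΣN' = 643.0 kN/m; ΣW sinα = 228.2 kN/m
Resisting = 209.6 + 643.0·tan35.8° = 209.6 + 463.7 = 673.4 kN/m
FS = 673.4 / 228.2 = 2.951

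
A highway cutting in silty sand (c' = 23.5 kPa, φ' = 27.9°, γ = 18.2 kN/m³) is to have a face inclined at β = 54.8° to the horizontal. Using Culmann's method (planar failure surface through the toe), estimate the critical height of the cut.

H_c = 34.47 m

Culmann's analysis gives the critical failure plane at α_cr = (β + φ')/2 = (54.8 + 27.9)/2 = 41.3°, and the critical height
H_c = (4c'/γ) · sinβ cosφ' / [1 − cos(β − φ')]
    = (4·23.5/18.2) · sin54.8°·cos27.9° / [1 − cos(26.9°)]
    = 5.165 · 0.8171·0.8838 / [1 − 0.8918]
    = 5.165 · 0.7222 / 0.1082
    = 34.47 m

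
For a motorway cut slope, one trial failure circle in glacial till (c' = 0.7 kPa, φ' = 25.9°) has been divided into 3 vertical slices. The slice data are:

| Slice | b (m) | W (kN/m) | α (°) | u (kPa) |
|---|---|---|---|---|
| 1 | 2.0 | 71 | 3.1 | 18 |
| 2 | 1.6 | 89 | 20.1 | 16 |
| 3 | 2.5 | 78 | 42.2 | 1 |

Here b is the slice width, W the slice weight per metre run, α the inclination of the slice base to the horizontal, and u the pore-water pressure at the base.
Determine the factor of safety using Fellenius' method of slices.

FS = 0.87

Ordinary method of slices: FS = Σ[c'·Δl_i + (W_i cosα_i − u_i·Δl_i)·tanφ'] / Σ W_i sinα_i, with Δl_i = b_i / cosα_i.
Slice 1: Δl = 2.0/cos3.1° = 2.003 m; N'_1 = 71·cos3.1° − 18·2.003 = 34.8; c'Δl = 1.40; W sinα = 3.8
Slice 2: Δl = 1.6/cos20.1° = 1.704 m; N'_2 = 89·cos20.1° − 16·1.704 = 56.3; c'Δl = 1.19; W sinα = 30.6
Slice 3: Δl = 2.5/cos42.2° = 3.375 m; N'_3 = 78·cos42.2° − 1·3.375 = 54.4; c'Δl = 2.36; W sinα = 52.4
Σc'Δl = 5.0 kN/m; ΣN' = 145.6 kN/m; ΣW sinα = 86.8 kN/m
Resisting = 5.0 + 145.6·tan25.9° = 5.0 + 70.7 = 75.6 kN/m
FS = 75.6 / 86.8 = 0.871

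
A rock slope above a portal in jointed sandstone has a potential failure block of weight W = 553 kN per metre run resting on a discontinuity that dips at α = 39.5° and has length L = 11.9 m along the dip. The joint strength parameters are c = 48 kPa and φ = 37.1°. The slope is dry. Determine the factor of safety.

FS = 2.54

Resolving the block weight along and normal to the plane and applying the Mohr–Coulomb strength on the joint:
N' = W cosα = 553·cos39.5° = 426.7 kN/m
Driving force T = W sinα = 553·sin39.5° = 351.8 kN/m
Resisting force R = c·L + N'·tanφ = 48·11.9 + 426.7·tan37.1° = 571.2 + 322.7 = 893.9 kN/m
FS = R / T = 893.9 / 351.8 = 2.541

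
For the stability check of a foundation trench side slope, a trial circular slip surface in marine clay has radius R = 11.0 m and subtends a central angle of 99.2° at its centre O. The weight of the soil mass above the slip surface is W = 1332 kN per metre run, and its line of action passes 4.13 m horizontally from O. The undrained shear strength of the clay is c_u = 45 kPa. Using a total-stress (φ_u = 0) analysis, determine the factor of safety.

FS = 1.71

Taking moments about the centre O, the resisting moment is provided by the undrained shear strength acting along the arc:
Arc length L_a = R·θ = 11.0·(99.2°·π/180) = 11.0·1.7314 = 19.05 m
M_R = c_u·L_a·R = 45·19.05·11.0 = 9427.3 kN·m/m
M_D = W·d = 1332·4.13 = 5501.2 kN·m/m
FS = M_R / M_D = 9427.3 / 5501.2 = 1.714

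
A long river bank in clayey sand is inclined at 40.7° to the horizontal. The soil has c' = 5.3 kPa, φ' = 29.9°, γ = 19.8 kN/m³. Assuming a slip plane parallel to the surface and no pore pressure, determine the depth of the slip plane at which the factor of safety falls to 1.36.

z = 0.78 m

Setting FS = 1.36 in FS = [c' + γz cos²β tanφ'] / [γz sinβ cosβ] and solving for z:
z = c' / [γ cosβ (FS·sinβ − cosβ·tanφ')]
  = 5.3 / [19.8·cos40.7°·(1.36·sin40.7° − cos40.7°·tan29.9°)]
  = 5.3 / [19.8·0.7581·(1.36·0.6521 − 0.7581·0.5750)]
  = 5.3 / 6.7686 = 0.783 m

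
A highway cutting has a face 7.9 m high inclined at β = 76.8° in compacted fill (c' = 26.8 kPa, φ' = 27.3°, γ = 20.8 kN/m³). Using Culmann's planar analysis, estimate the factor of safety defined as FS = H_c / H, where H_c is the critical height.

FS = 1.61

H_c = (4c'/γ) · sinβ cosφ' / [1 − cos(β − φ')]
    = (4·26.8/20.8) · sin76.8°·cos27.3° / [1 − cos49.5°]
    = 5.154 · 0.8651 / 0.3506 = 12.72 m
FS = H_c / H = 12.72 / 7.9 = 1.610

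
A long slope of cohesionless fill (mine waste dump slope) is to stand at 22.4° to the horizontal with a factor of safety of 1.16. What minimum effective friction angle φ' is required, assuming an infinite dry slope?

FS = tanφ'/tanβ ⇒ tanφ' = FS · tanβ = 1.16 · tan22.4° = 0.4781
φ' = arctan(0.4781) = 25.55°

φ' = 25.6°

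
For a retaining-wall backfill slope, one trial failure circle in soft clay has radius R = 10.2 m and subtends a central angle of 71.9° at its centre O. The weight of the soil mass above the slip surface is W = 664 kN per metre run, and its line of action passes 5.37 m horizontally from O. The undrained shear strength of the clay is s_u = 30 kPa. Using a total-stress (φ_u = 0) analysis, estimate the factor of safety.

Taking moments about the centre O, the resisting moment is provided by the undrained shear strength acting along the arc:
Arc length L_a = R·θ = 10.2·(71.9°·π/180) = 10.2·1.2549 = 12.80 m
M_R = s_u·L_a·R = 30·12.80·10.2 = 3916.8 kN·m/m
M_D = W·d = 664·5.37 = 3565.7 kN·m/m
FS = M_R / M_D = 3916.8 / 3565.7 = 1.098

FS = 1.10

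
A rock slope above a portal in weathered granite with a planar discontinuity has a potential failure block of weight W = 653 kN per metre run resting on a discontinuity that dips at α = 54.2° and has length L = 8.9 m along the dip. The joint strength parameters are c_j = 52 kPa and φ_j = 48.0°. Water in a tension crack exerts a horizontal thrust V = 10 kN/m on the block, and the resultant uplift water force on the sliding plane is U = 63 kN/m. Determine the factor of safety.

Resolving the block weight along and normal to the plane and applying the Mohr–Coulomb strength on the joint:
N' = W cosα − U − V sinα = 653·cos54.2° − 63 − 10·sin54.2° = 310.9 kN/m
Driving force T = W sinα + V cosα = 653·sin54.2° + 10·cos54.2° = 535.5 kN/m
Resisting force R = c_j·L + N'·tanφ_j = 52·8.9 + 310.9·tan48.0° = 462.8 + 345.3 = 808.1 kN/m
FS = R / T = 808.1 / 535.5 = 1.509

FS = 1.51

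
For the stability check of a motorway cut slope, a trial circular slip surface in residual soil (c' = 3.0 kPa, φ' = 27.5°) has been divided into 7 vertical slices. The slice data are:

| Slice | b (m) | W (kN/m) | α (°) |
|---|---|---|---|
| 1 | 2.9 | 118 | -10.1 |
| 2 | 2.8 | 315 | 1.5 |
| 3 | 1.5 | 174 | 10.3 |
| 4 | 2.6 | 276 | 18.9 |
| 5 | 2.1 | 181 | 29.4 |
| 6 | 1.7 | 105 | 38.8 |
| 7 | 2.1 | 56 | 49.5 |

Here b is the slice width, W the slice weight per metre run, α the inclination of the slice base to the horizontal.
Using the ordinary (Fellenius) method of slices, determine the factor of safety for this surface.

Ordinary method of slices: FS = Σ[c'·Δl_i + (W_i cosα_i)·tanφ'] / Σ W_i sinα_i, with Δl_i = b_i / cosα_i.
Slice 1: Δl = 2.9/cos(-10.1°) = 2.946 m; N'_1 = 118·cos(-10.1°) = 116.2; c'Δl = 8.84; W sinα = -20.7
Slice 2: Δl = 2.8/cos1.5° = 2.801 m; N'_2 = 315·cos1.5° = 314.9; c'Δl = 8.40; W sinα = 8.2
Slice 3: Δl = 1.5/cos10.3° = 1.525 m; N'_3 = 174·cos10.3° = 171.2; c'Δl = 4.57; W sinα = 31.1
Slice 4: Δl = 2.6/cos18.9° = 2.748 m; N'_4 = 276·cos18.9° = 261.1; c'Δl = 8.24; W sinα = 89.4
Slice 5: Δl = 2.1/cos29.4° = 2.410 m; N'_5 = 181·cos29.4° = 157.7; c'Δl = 7.23; W sinα = 88.9
Slice 6: Δl = 1.7/cos38.8° = 2.181 m; N'_6 = 105·cos38.8° = 81.8; c'Δl = 6.54; W sinα = 65.8
Slice 7: Δl = 2.1/cos49.5° = 3.234 m; N'_7 = 56·cos49.5° = 36.4; c'Δl = 9.70; W sinα = 42.6
Σc'Δl = 53.5 kN/m; ΣN' = 1139.3 kN/m; ΣW sinα = 305.3 kN/m
Resisting = 53.5 + 1139.3·tan27.5° = 53.5 + 593.1 = 646.6 kN/m
FS = 646.6 / 305.3 = 2.118

FS = 2.12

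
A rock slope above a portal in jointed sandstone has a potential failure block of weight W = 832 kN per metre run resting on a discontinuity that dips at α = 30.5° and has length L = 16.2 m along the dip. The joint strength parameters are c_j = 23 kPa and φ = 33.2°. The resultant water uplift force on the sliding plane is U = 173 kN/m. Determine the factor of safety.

FS = 1.73

Resolving the block weight along and normal to the plane and applying the Mohr–Coulomb strength on the joint:
N' = W cosα − U = 832·cos30.5° − 173 = 543.9 kN/m
Driving force T = W sinα = 832·sin30.5° = 422.3 kN/m
Resisting force R = c_j·L + N'·tanφ = 23·16.2 + 543.9·tan33.2° = 372.6 + 355.9 = 728.5 kN/m
FS = R / T = 728.5 / 422.3 = 1.725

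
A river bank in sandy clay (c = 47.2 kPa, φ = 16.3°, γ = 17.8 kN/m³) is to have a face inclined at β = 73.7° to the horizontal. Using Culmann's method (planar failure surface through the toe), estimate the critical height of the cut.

Culmann's analysis gives the critical failure plane at α_cr = (β + φ)/2 = (73.7 + 16.3)/2 = 45.0°, and the critical height
H_c = (4c/γ) · sinβ cosφ / [1 − cos(β − φ)]
    = (4·47.2/17.8) · sin73.7°·cos16.3° / [1 − cos(57.4°)]
    = 10.607 · 0.9598·0.9598 / [1 − 0.5388]
    = 10.607 · 0.9212 / 0.4612
    = 21.19 m

H_c = 21.19 m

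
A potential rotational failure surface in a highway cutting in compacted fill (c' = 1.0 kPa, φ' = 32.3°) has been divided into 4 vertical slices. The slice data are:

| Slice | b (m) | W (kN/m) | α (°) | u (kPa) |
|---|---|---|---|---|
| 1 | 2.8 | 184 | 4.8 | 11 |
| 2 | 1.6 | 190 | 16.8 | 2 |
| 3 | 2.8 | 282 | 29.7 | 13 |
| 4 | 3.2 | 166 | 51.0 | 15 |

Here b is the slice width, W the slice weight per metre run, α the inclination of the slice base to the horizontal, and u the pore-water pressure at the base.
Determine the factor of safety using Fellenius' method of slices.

FS = 1.09

Ordinary method of slices: FS = Σ[c'·Δl_i + (W_i cosα_i − u_i·Δl_i)·tanφ'] / Σ W_i sinα_i, with Δl_i = b_i / cosα_i.
Slice 1: Δl = 2.8/cos4.8° = 2.810 m; N'_1 = 184·cos4.8° − 11·2.810 = 152.4; c'Δl = 2.81; W sinα = 15.4
Slice 2: Δl = 1.6/cos16.8° = 1.671 m; N'_2 = 190·cos16.8° − 2·1.671 = 178.5; c'Δl = 1.67; W sinα = 54.9
Slice 3: Δl = 2.8/cos29.7° = 3.223 m; N'_3 = 282·cos29.7° − 13·3.223 = 203.0; c'Δl = 3.22; W sinα = 139.7
Slice 4: Δl = 3.2/cos51.0° = 5.085 m; N'_4 = 166·cos51.0° − 15·5.085 = 28.2; c'Δl = 5.08; W sinα = 129.0
Σc'Δl = 12.8 kN/m; ΣN' = 562.2 kN/m; ΣW sinα = 339.0 kN/m
Resisting = 12.8 + 562.2·tan32.3° = 12.8 + 355.4 = 368.2 kN/m
FS = 368.2 / 339.0 = 1.086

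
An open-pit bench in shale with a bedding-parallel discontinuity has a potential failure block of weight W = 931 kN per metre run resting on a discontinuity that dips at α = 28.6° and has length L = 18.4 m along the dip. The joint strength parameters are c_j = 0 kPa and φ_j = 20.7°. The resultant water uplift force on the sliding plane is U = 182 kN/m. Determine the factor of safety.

FS = 0.54

Resolving the block weight along and normal to the plane and applying the Mohr–Coulomb strength on the joint:
N' = W cosα − U = 931·cos28.6° − 182 = 635.4 kN/m
Driving force T = W sinα = 931·sin28.6° = 445.7 kN/m
Resisting force R = c_j·L + N'·tanφ_j = 0·18.4 + 635.4·tan20.7° = 0.0 + 240.1 = 240.1 kN/m
FS = R / T = 240.1 / 445.7 = 0.539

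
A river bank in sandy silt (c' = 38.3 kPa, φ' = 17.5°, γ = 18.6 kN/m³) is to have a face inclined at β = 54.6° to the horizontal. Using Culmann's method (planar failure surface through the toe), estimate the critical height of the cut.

Culmann's analysis gives the critical failure plane at α_cr = (β + φ')/2 = (54.6 + 17.5)/2 = 36.0°, and the critical height
H_c = (4c'/γ) · sinβ cosφ' / [1 − cos(β − φ')]
    = (4·38.3/18.6) · sin54.6°·cos17.5° / [1 − cos(37.1°)]
    = 8.237 · 0.8151·0.9537 / [1 − 0.7976]
    = 8.237 · 0.7774 / 0.2024
    = 31.63 m

H_c = 31.63 m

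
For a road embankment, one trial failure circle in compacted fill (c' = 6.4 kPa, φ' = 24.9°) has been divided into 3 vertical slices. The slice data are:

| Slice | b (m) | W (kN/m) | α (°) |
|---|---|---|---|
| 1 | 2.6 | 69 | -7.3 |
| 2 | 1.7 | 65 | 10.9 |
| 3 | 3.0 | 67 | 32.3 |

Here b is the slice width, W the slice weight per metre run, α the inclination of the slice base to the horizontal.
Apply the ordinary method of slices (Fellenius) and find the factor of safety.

FS = 3.52

Ordinary method of slices: FS = Σ[c'·Δl_i + (W_i cosα_i)·tanφ'] / Σ W_i sinα_i, with Δl_i = b_i / cosα_i.
Slice 1: Δl = 2.6/cos(-7.3°) = 2.621 m; N'_1 = 69·cos(-7.3°) = 68.4; c'Δl = 16.78; W sinα = -8.8
Slice 2: Δl = 1.7/cos10.9° = 1.731 m; N'_2 = 65·cos10.9° = 63.8; c'Δl = 11.08; W sinα = 12.3
Slice 3: Δl = 3.0/cos32.3° = 3.549 m; N'_3 = 67·cos32.3° = 56.6; c'Δl = 22.71; W sinα = 35.8
Σc'Δl = 50.6 kN/m; ΣN' = 188.9 kN/m; ΣW sinα = 39.3 kN/m
Resisting = 50.6 + 188.9·tan24.9° = 50.6 + 87.7 = 138.3 kN/m
FS = 138.3 / 39.3 = 3.516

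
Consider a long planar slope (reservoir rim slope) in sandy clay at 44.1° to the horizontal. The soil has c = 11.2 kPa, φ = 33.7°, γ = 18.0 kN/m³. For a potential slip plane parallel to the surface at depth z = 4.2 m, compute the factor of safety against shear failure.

For an infinite slope with a slip plane parallel to the surface (no pore pressure): FS = [c + γz cos²β tanφ] / [γz sinβ cosβ].
γz = 18.0·4.2 = 75.60 kN/m²
Numerator = 11.2 + 75.60·cos²44.1°·tan33.7° = 11.2 + 75.60·0.5157·0.6669 = 37.201 kPa
Denominator = 75.60·sin44.1°·cos44.1° = 75.60·0.6959·0.7181 = 37.781 kPa
FS = 37.201 / 37.781 = 0.985

FS = 0.98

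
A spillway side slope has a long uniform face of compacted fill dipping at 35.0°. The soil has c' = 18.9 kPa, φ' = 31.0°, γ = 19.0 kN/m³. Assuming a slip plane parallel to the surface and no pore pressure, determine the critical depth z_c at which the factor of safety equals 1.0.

Setting FS = 1.00 in FS = [c' + γz cos²β tanφ'] / [γz sinβ cosβ] and solving for z:
z = c' / [γ cosβ (FS·sinβ − cosβ·tanφ')]
  = 18.9 / [19.0·cos35.0°·(1.00·sin35.0° − cos35.0°·tan31.0°)]
  = 18.9 / [19.0·0.8192·(1.00·0.5736 − 0.8192·0.6009)]
  = 18.9 / 1.2666 = 14.922 m

z_c = 14.92 m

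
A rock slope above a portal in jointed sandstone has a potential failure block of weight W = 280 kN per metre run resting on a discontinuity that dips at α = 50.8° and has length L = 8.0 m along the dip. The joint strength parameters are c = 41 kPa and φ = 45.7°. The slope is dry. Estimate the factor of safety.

FS = 2.35

Resolving the block weight along and normal to the plane and applying the Mohr–Coulomb strength on the joint:
N' = W cosα = 280·cos50.8° = 177.0 kN/m
Driving force T = W sinα = 280·sin50.8° = 217.0 kN/m
Resisting force R = c·L + N'·tanφ = 41·8.0 + 177.0·tan45.7° = 328.0 + 181.3 = 509.3 kN/m
FS = R / T = 509.3 / 217.0 = 2.347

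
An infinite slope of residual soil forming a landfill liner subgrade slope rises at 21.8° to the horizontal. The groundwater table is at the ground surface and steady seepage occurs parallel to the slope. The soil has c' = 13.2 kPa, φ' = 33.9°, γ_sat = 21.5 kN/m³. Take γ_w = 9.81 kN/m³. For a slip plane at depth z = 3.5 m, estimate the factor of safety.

FS = 1.42

With seepage parallel to the slope and the water table at the surface, the effective normal stress on the slip plane uses the buoyant unit weight γ' = γ_sat − γ_w while the driving shear stress uses γ_sat:
FS = [c' + γ' z cos²β tanφ'] / [γ_sat z sinβ cosβ]
γ' = 21.5 − 9.81 = 11.69 kN/m³
Numerator = 13.2 + 11.69·3.5·cos²21.8°·tan33.9° = 13.2 + 11.69·3.5·0.8621·0.6720 = 36.902 kPa
Denominator = 21.5·3.5·sin21.8°·cos21.8° = 21.5·3.5·0.3714·0.9285 = 25.947 kPa
FS = 36.902 / 25.947 = 1.422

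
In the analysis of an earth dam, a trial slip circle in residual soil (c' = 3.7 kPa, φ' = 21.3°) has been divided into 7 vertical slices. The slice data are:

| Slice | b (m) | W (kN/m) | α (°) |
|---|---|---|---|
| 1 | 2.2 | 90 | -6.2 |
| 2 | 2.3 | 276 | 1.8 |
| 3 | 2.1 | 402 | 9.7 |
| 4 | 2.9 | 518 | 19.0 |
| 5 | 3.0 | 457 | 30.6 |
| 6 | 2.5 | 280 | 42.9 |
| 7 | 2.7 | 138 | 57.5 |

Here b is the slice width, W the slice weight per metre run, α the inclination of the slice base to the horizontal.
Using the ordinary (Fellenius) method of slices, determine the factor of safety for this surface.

FS = 1.07

Ordinary method of slices: FS = Σ[c'·Δl_i + (W_i cosα_i)·tanφ'] / Σ W_i sinα_i, with Δl_i = b_i / cosα_i.
Slice 1: Δl = 2.2/cos(-6.2°) = 2.213 m; N'_1 = 90·cos(-6.2°) = 89.5; c'Δl = 8.19; W sinα = -9.7
Slice 2: Δl = 2.3/cos1.8° = 2.301 m; N'_2 = 276·cos1.8° = 275.9; c'Δl = 8.51; W sinα = 8.7
Slice 3: Δl = 2.1/cos9.7° = 2.130 m; N'_3 = 402·cos9.7° = 396.3; c'Δl = 7.88; W sinα = 67.7
Slice 4: Δl = 2.9/cos19.0° = 3.067 m; N'_4 = 518·cos19.0° = 489.8; c'Δl = 11.35; W sinα = 168.6
Slice 5: Δl = 3.0/cos30.6° = 3.485 m; N'_5 = 457·cos30.6° = 393.4; c'Δl = 12.90; W sinα = 232.6
Slice 6: Δl = 2.5/cos42.9° = 3.413 m; N'_6 = 280·cos42.9° = 205.1; c'Δl = 12.63; W sinα = 190.6
Slice 7: Δl = 2.7/cos57.5° = 5.025 m; N'_7 = 138·cos57.5° = 74.1; c'Δl = 18.59; W sinα = 116.4
Σc'Δl = 80.0 kN/m; ΣN' = 1924.0 kN/m; ΣW sinα = 774.9 kN/m
Resisting = 80.0 + 1924.0·tan21.3° = 80.0 + 750.1 = 830.2 kN/m
FS = 830.2 / 774.9 = 1.071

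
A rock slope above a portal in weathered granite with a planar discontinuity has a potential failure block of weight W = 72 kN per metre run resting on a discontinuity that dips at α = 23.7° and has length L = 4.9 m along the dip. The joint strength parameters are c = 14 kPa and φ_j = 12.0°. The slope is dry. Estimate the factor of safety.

Resolving the block weight along and normal to the plane and applying the Mohr–Coulomb strength on the joint:
N' = W cosα = 72·cos23.7° = 65.9 kN/m
Driving force T = W sinα = 72·sin23.7° = 28.9 kN/m
Resisting force R = c·L + N'·tanφ_j = 14·4.9 + 65.9·tan12.0° = 68.6 + 14.0 = 82.6 kN/m
FS = R / T = 82.6 / 28.9 = 2.855

FS = 2.85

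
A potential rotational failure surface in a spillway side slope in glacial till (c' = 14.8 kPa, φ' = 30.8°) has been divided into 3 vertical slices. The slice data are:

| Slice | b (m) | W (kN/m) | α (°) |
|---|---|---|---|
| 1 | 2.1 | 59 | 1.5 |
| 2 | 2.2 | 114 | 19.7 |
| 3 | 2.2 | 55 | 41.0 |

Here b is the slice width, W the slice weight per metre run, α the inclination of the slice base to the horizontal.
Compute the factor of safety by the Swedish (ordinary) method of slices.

FS = 3.06

Ordinary method of slices: FS = Σ[c'·Δl_i + (W_i cosα_i)·tanφ'] / Σ W_i sinα_i, with Δl_i = b_i / cosα_i.
Slice 1: Δl = 2.1/cos1.5° = 2.101 m; N'_1 = 59·cos1.5° = 59.0; c'Δl = 31.09; W sinα = 1.5
Slice 2: Δl = 2.2/cos19.7° = 2.337 m; N'_2 = 114·cos19.7° = 107.3; c'Δl = 34.58; W sinα = 38.4
Slice 3: Δl = 2.2/cos41.0° = 2.915 m; N'_3 = 55·cos41.0° = 41.5; c'Δl = 43.14; W sinα = 36.1
Σc'Δl = 108.8 kN/m; ΣN' = 207.8 kN/m; ΣW sinα = 76.1 kN/m
Resisting = 108.8 + 207.8·tan30.8° = 108.8 + 123.9 = 232.7 kN/m
FS = 232.7 / 76.1 = 3.060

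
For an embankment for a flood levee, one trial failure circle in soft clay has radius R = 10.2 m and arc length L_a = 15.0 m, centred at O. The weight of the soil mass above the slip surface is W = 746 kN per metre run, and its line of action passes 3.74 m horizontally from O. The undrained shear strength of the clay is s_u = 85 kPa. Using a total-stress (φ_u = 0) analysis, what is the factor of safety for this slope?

Taking moments about the centre O, the resisting moment is provided by the undrained shear strength acting along the arc:
M_R = s_u·L_a·R = 85·15.00·10.2 = 13005.0 kN·m/m
M_D = W·d = 746·3.74 = 2790.0 kN·m/m
FS = M_R / M_D = 13005.0 / 2790.0 = 4.661

FS = 4.66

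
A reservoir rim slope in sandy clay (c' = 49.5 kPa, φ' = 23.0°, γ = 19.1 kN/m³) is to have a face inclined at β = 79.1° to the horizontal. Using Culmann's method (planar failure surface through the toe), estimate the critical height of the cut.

Culmann's analysis gives the critical failure plane at α_cr = (β + φ')/2 = (79.1 + 23.0)/2 = 51.0°, and the critical height
H_c = (4c'/γ) · sinβ cosφ' / [1 − cos(β − φ')]
    = (4·49.5/19.1) · sin79.1°·cos23.0° / [1 − cos(56.1°)]
    = 10.366 · 0.9820·0.9205 / [1 − 0.5577]
    = 10.366 · 0.9039 / 0.4423
    = 21.19 m

H_c = 21.19 m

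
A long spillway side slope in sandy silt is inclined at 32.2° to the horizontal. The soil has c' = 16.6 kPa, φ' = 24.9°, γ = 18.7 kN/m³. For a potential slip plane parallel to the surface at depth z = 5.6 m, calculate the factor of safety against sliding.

FS = 1.09

For an infinite slope with a slip plane parallel to the surface (no pore pressure): FS = [c' + γz cos²β tanφ'] / [γz sinβ cosβ].
γz = 18.7·5.6 = 104.72 kN/m²
Numerator = 16.6 + 104.72·cos²32.2°·tan24.9° = 16.6 + 104.72·0.7160·0.4642 = 51.406 kPa
Denominator = 104.72·sin32.2°·cos32.2° = 104.72·0.5329·0.8462 = 47.220 kPa
FS = 51.406 / 47.220 = 1.089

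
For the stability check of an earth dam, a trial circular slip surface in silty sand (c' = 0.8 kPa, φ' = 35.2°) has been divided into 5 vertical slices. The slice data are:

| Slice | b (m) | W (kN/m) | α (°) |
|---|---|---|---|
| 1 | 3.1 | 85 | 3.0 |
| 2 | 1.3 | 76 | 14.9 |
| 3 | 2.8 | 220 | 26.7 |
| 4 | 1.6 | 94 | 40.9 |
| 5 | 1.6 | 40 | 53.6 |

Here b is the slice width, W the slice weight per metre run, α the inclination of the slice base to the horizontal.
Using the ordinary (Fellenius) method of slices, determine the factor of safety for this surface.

Ordinary method of slices: FS = Σ[c'·Δl_i + (W_i cosα_i)·tanφ'] / Σ W_i sinα_i, with Δl_i = b_i / cosα_i.
Slice 1: Δl = 3.1/cos3.0° = 3.104 m; N'_1 = 85·cos3.0° = 84.9; c'Δl = 2.48; W sinα = 4.4
Slice 2: Δl = 1.3/cos14.9° = 1.345 m; N'_2 = 76·cos14.9° = 73.4; c'Δl = 1.08; W sinα = 19.5
Slice 3: Δl = 2.8/cos26.7° = 3.134 m; N'_3 = 220·cos26.7° = 196.5; c'Δl = 2.51; W sinα = 98.9
Slice 4: Δl = 1.6/cos40.9° = 2.117 m; N'_4 = 94·cos40.9° = 71.1; c'Δl = 1.69; W sinα = 61.5
Slice 5: Δl = 1.6/cos53.6° = 2.696 m; N'_5 = 40·cos53.6° = 23.7; c'Δl = 2.16; W sinα = 32.2
Σc'Δl = 9.9 kN/m; ΣN' = 449.7 kN/m; ΣW sinα = 216.6 kN/m
Resisting = 9.9 + 449.7·tan35.2° = 9.9 + 317.2 = 327.1 kN/m
FS = 327.1 / 216.6 = 1.510

FS = 1.51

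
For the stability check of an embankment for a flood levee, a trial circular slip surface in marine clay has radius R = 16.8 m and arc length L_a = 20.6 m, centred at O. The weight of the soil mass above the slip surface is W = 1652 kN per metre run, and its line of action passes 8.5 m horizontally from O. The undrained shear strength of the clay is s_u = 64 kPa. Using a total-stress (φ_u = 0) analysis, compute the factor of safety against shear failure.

FS = 1.58

Taking moments about the centre O, the resisting moment is provided by the undrained shear strength acting along the arc:
M_R = s_u·L_a·R = 64·20.60·16.8 = 22149.1 kN·m/m
M_D = W·d = 1652·8.5 = 14042.0 kN·m/m
FS = M_R / M_D = 22149.1 / 14042.0 = 1.577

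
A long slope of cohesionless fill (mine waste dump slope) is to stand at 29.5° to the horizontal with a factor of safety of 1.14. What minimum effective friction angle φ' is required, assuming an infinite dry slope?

FS = tanφ'/tanβ ⇒ tanφ' = FS · tanβ = 1.14 · tan29.5° = 0.6450
φ' = arctan(0.6450) = 32.82°

φ' = 32.8°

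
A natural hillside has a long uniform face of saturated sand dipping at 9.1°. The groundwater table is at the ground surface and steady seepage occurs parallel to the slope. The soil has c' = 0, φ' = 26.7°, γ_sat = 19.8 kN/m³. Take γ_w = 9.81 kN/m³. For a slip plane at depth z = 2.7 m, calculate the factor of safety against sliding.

With seepage parallel to the slope and the water table at the surface, the effective normal stress on the slip plane uses the buoyant unit weight γ' = γ_sat − γ_w while the driving shear stress uses γ_sat:
FS = [c' + γ' z cos²β tanφ'] / [γ_sat z sinβ cosβ]
(For c' = 0 this reduces to FS = (γ'/γ_sat)·tanφ'/tanβ.)
γ' = 19.8 − 9.81 = 9.99 kN/m³
Numerator = 0.0 + 9.99·2.7·cos²9.1°·tan26.7° = 0.0 + 9.99·2.7·0.9750·0.5029 = 13.227 kPa
Denominator = 19.8·2.7·sin9.1°·cos9.1° = 19.8·2.7·0.1582·0.9874 = 8.349 kPa
FS = 13.227 / 8.349 = 1.584

FS = 1.58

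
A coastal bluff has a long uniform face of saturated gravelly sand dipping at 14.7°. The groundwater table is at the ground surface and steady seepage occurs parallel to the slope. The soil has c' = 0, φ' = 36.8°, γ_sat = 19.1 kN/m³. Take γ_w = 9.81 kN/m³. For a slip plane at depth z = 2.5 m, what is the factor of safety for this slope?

With seepage parallel to the slope and the water table at the surface, the effective normal stress on the slip plane uses the buoyant unit weight γ' = γ_sat − γ_w while the driving shear stress uses γ_sat:
FS = [c' + γ' z cos²β tanφ'] / [γ_sat z sinβ cosβ]
(For c' = 0 this reduces to FS = (γ'/γ_sat)·tanφ'/tanβ.)
γ' = 19.1 − 9.81 = 9.29 kN/m³
Numerator = 0.0 + 9.29·2.5·cos²14.7°·tan36.8° = 0.0 + 9.29·2.5·0.9356·0.7481 = 16.256 kPa
Denominator = 19.1·2.5·sin14.7°·cos14.7° = 19.1·2.5·0.2538·0.9673 = 11.720 kPa
FS = 16.256 / 11.720 = 1.387

FS = 1.39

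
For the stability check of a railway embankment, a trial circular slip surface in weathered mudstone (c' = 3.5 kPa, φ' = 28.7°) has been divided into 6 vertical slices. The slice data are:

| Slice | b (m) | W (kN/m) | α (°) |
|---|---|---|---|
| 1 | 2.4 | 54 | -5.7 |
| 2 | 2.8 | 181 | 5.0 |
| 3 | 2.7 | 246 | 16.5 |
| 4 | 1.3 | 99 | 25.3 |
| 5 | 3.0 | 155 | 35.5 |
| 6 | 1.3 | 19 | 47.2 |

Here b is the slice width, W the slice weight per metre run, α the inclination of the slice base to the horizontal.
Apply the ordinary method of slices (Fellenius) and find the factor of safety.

Ordinary method of slices: FS = Σ[c'·Δl_i + (W_i cosα_i)·tanφ'] / Σ W_i sinα_i, with Δl_i = b_i / cosα_i.
Slice 1: Δl = 2.4/cos(-5.7°) = 2.412 m; N'_1 = 54·cos(-5.7°) = 53.7; c'Δl = 8.44; W sinα = -5.4
Slice 2: Δl = 2.8/cos5.0° = 2.811 m; N'_2 = 181·cos5.0° = 180.3; c'Δl = 9.84; W sinα = 15.8
Slice 3: Δl = 2.7/cos16.5° = 2.816 m; N'_3 = 246·cos16.5° = 235.9; c'Δl = 9.86; W sinα = 69.9
Slice 4: Δl = 1.3/cos25.3° = 1.438 m; N'_4 = 99·cos25.3° = 89.5; c'Δl = 5.03; W sinα = 42.3
Slice 5: Δl = 3.0/cos35.5° = 3.685 m; N'_5 = 155·cos35.5° = 126.2; c'Δl = 12.90; W sinα = 90.0
Slice 6: Δl = 1.3/cos47.2° = 1.913 m; N'_6 = 19·cos47.2° = 12.9; c'Δl = 6.70; W sinα = 13.9
Σc'Δl = 52.8 kN/m; ΣN' = 698.5 kN/m; ΣW sinα = 226.5 kN/m
Resisting = 52.8 + 698.5·tan28.7° = 52.8 + 382.4 = 435.2 kN/m
FS = 435.2 / 226.5 = 1.921

FS = 1.92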